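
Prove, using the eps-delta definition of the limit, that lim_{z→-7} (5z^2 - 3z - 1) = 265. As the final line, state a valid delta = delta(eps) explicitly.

delta = min(2, eps/83)

Fix eps > 0. We want delta > 0 such that 0 < |z + 7| < delta implies |(5z^2 - 3z - 1) − 265| < eps.
(5z^2 - 3z - 1) − 265 = 5z^2 - 3z - 266 = (z + 7)(5z - 38).
So |(5z^2 - 3z - 1) − 265| = |z + 7|·|5z - 38|.
Require delta ≤ 2. Then |z + 7| < 2 gives |z| < 9, and by the triangle inequality |5z - 38| ≤ 5·9 + 38 = 83.
Hence |(5z^2 - 3z - 1) − 265| ≤ 83|z + 7| < eps provided |z + 7| < eps/83.
Take delta = min(2, eps/83). Then 0 < |z + 7| < delta gives both |z + 7| < 2 and |z + 7| < eps/83, so |(5z^2 - 3z - 1) − 265| < eps.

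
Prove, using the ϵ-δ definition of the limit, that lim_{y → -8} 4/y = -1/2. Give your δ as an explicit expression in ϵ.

Let ϵ > 0 be given. We seek δ > 0 such that 0 < |y + 8| < δ implies |4/y + 1/2| < ϵ.
|4/y + 1/2| = 4·|-8 − y|/(8·|y|) = 4|y + 8|/(8|y|).
Require δ ≤ 4 so that |y| > 8 − 4 = 4, hence 8|y| > 32.
Then |4/y + 1/2| < 4|y + 8|/32, which is < ϵ when |y + 8| < 8ϵ.
Take δ = min(4, 8ϵ). Then 0 < |y + 8| < δ gives both |y + 8| < 4 and |y + 8| < 8ϵ, so |4/y + 1/2| < ϵ.

δ = min(4, 8ϵ)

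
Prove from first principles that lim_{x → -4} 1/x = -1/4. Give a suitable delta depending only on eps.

delta = min(2, 8eps)

Let eps > 0. We seek delta > 0 such that 0 < |x + 4| < delta implies |1/x + 1/4| < eps.
|1/x + 1/4| = |-4 − x|/(4·|x|) = |x + 4|/(4|x|).
Restrict delta ≤ 2. Then |x + 4| < 2 gives |x| > 2, so 4|x| > 8.
Then |1/x + 1/4| < |x + 4|/8, which is < eps when |x + 4| < 8eps.
Take delta = min(2, 8eps). Then 0 < |x + 4| < delta gives both |x + 4| < 2 and |x + 4| < 8eps, so |1/x + 1/4| < eps.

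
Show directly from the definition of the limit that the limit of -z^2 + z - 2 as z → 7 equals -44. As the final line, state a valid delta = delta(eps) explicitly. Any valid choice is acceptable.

delta = min(1, eps/14)

Let eps > 0 be given. We want delta > 0 such that 0 < |z − 7| < delta implies |(-z^2 + z - 2) + 44| < eps.
(-z^2 + z - 2) + 44 = -z^2 + z + 42 = (z − 7)(-z - 6).
So |(-z^2 + z - 2) + 44| = |z − 7|·|-z - 6|.
Require delta ≤ 1. Then |z − 7| < 1 gives |z| < 8, and by the triangle inequality |-z - 6| ≤ 8 + 6 = 14.
Hence |(-z^2 + z - 2) + 44| ≤ 14|z − 7| < eps provided |z − 7| < eps/14.
Take delta = min(1, eps/14). Then 0 < |z − 7| < delta gives both |z − 7| < 1 and |z − 7| < eps/14, so |(-z^2 + z - 2) + 44| < eps.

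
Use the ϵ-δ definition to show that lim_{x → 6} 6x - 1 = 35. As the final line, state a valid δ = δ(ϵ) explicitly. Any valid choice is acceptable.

Let ϵ > 0 be given. We need δ > 0 so that 0 < |x − 6| < δ implies |(6x - 1) − 35| < ϵ.
Since (6x - 1) − 35 = 6(x − 6), we have |(6x - 1) − 35| = 6|x − 6|.
Thus it suffices that |x − 6| < ϵ/6.
Choosing δ = ϵ/6 gives |(6x - 1) − 35| = 6|x − 6| < ϵ whenever |x − 6| < δ.

δ = ϵ/6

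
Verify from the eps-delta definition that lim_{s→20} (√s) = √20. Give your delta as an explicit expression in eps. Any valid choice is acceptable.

Fix eps > 0. We want delta > 0 such that 0 < |s − 20| < delta implies |√s − √20| < eps.
Rationalise: √s − √20 = (s − 20)/(√s + √20), so |√s − √20| = |s − 20|/(√s + √20).
Restrict delta ≤ 20 so that |s − 20| < 20 forces s > 0, and then √s + √20 > √20.
Hence |√s − √20| < |s − 20|/√20, which is < eps once |s − 20| < √20·eps.
Take delta = min(20, √20·eps). If 0 < |s − 20| < delta then s > 0 and |√s − √20| < |s − 20|/√20 < eps.

delta = min(20, √20·eps)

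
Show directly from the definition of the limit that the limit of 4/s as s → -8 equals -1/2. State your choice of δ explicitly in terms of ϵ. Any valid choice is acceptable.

δ = min(4, 8ϵ)

Let ϵ > 0 be given. We seek δ > 0 such that 0 < |s + 8| < δ implies |4/s + 1/2| < ϵ.
|4/s + 1/2| = 4·|-8 − s|/(8·|s|) = 4|s + 8|/(8|s|).
Require δ ≤ 4 so that |s| > 8 − 4 = 4, hence 8|s| > 32.
Then |4/s + 1/2| < 4|s + 8|/32, which is < ϵ when |s + 8| < 8ϵ.
Take δ = min(4, 8ϵ). Then 0 < |s + 8| < δ gives both |s + 8| < 4 and |s + 8| < 8ϵ, so |4/s + 1/2| < ϵ.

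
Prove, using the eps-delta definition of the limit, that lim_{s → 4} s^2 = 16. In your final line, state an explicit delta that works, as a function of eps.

Suppose eps > 0. We seek delta > 0 with 0 < |s − 4| < delta ⇒ |s^2 − 16| < eps.
Factor: s^2 − 16 = (s − 4)(s + 4), so |s^2 − 16| = |s − 4|·|s + 4|.
Impose delta ≤ 2 so that |s| < 6; then |s + 4| ≤ 10.
Hence |s^2 − 16| ≤ 10|s − 4|, which is < eps once |s − 4| < eps/10.
Take delta = min(2, eps/10). If 0 < |s − 4| < delta then both bounds hold and |s^2 − 16| ≤ 10|s − 4| < 10·(eps/10) = eps.

delta = min(2, eps/10)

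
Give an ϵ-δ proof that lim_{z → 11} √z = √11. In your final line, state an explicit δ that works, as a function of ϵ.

Fix ϵ > 0. We want δ > 0 such that 0 < |z − 11| < δ implies |√z − √11| < ϵ.
Rationalise: √z − √11 = (z − 11)/(√z + √11), so |√z − √11| = |z − 11|/(√z + √11).
Restrict δ ≤ 11 so that |z − 11| < 11 forces z > 0, and then √z + √11 > √11.
Hence |√z − √11| < |z − 11|/√11, which is < ϵ once |z − 11| < √11·ϵ.
Take δ = min(11, √11·ϵ). If 0 < |z − 11| < δ then z > 0 and |√z − √11| < |z − 11|/√11 < ϵ.

δ = min(11, √11·ϵ)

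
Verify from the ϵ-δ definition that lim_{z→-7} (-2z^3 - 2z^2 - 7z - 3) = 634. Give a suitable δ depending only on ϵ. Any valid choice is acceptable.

δ = min(2, ϵ/361)

Suppose ϵ > 0. We want δ > 0 such that 0 < |z + 7| < δ implies |(-2z^3 - 2z^2 - 7z - 3) − 634| < ϵ.
(-2z^3 - 2z^2 - 7z - 3) − 634 = -2z^3 - 2z^2 - 7z - 637 = (z + 7)(-2z^2 + 12z - 91).
So |(-2z^3 - 2z^2 - 7z - 3) − 634| = |z + 7|·|-2z^2 + 12z - 91|.
Require δ ≤ 2. Then |z + 7| < 2 gives |z| < 9, and by the triangle inequality |-2z^2 + 12z - 91| ≤ 2·9^2 + 12·9 + 91 = 361.
Hence |(-2z^3 - 2z^2 - 7z - 3) − 634| ≤ 361|z + 7| < ϵ provided |z + 7| < ϵ/361.
Take δ = min(2, ϵ/361). Then 0 < |z + 7| < δ gives both |z + 7| < 2 and |z + 7| < ϵ/361, so |(-2z^3 - 2z^2 - 7z - 3) − 634| < ϵ.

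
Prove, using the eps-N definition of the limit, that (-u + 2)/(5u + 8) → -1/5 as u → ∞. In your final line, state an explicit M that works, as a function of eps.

M = (18/25)/eps

Suppose eps > 0. We seek M > 0 such that u > M implies |(-u + 2)/(5u + 8) + 1/5| < eps.
(-u + 2)/(5u + 8) + 1/5 = (5(-u + 2) − (-1)(5u + 8)) / (5(5u + 8)) = 18/(5(5u + 8)).
For u > 0 we have 5u + 8 > 5u, so |(-u + 2)/(5u + 8) + 1/5| = 18/(5(5u + 8)) < 18/(5·5u) = (18/25)/u.
Thus |(-u + 2)/(5u + 8) + 1/5| < eps whenever u > (18/25)/eps.
Take M = (18/25)/eps. If u > M then |(-u + 2)/(5u + 8) + 1/5| < (18/25)/u < eps.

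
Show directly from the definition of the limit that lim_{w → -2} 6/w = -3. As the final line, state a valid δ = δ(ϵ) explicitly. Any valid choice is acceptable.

δ = min(1, (1/3)ϵ)

Let ϵ > 0. We seek δ > 0 such that 0 < |w + 2| < δ implies |6/w + 3| < ϵ.
|6/w + 3| = 6·|-2 − w|/(2·|w|) = 6|w + 2|/(2|w|).
Restrict δ ≤ 1. Then |w + 2| < 1 gives |w| > 1, so 2|w| > 2.
Then |6/w + 3| < 6|w + 2|/2, which is < ϵ when |w + 2| < (1/3)ϵ.
Take δ = min(1, (1/3)ϵ). Then 0 < |w + 2| < δ gives both |w + 2| < 1 and |w + 2| < (1/3)ϵ, so |6/w + 3| < ϵ.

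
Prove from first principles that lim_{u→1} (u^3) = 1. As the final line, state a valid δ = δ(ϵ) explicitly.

δ = min(1, ϵ/7)

Fix ϵ > 0. We seek δ > 0 with 0 < |u − 1| < δ ⇒ |u^3 − 1| < ϵ.
Factor: u^3 − 1 = (u − 1)(u^2 + u + 1), so |u^3 − 1| = |u − 1|·|u^2 + u + 1|.
Restrict δ ≤ 1. Then |u − 1| < 1 gives |u| < 2, so by the triangle inequality |u^2 + u + 1| ≤ 2^2 + 2 + 1 = 7.
Hence |u^3 − 1| ≤ 7|u − 1|, which is < ϵ once |u − 1| < ϵ/7.
Take δ = min(1, ϵ/7). If 0 < |u − 1| < δ then both bounds hold and |u^3 − 1| ≤ 7|u − 1| < 7·(ϵ/7) = ϵ.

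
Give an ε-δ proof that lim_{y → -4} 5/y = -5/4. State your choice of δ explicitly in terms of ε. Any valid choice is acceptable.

Suppose ε > 0. We seek δ > 0 such that 0 < |y + 4| < δ implies |5/y + 5/4| < ε.
|5/y + 5/4| = 5·|-4 − y|/(4·|y|) = 5|y + 4|/(4|y|).
Require δ ≤ 2 so that |y| > 4 − 2 = 2, hence 4|y| > 8.
Then |5/y + 5/4| < 5|y + 4|/8, which is < ε when |y + 4| < (8/5)ε.
Take δ = min(2, (8/5)ε). Then 0 < |y + 4| < δ gives both |y + 4| < 2 and |y + 4| < (8/5)ε, so |5/y + 5/4| < ε.

δ = min(2, (8/5)ε)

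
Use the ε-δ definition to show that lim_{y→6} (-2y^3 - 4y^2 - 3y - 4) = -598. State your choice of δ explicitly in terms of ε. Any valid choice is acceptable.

Suppose ε > 0. We want δ > 0 such that 0 < |y − 6| < δ implies |(-2y^3 - 4y^2 - 3y - 4) + 598| < ε.
(-2y^3 - 4y^2 - 3y - 4) + 598 = -2y^3 - 4y^2 - 3y + 594 = (y − 6)(-2y^2 - 16y - 99).
So |(-2y^3 - 4y^2 - 3y - 4) + 598| = |y − 6|·|-2y^2 - 16y - 99|.
Require δ ≤ 2. Then |y − 6| < 2 gives |y| < 8, and by the triangle inequality |-2y^2 - 16y - 99| ≤ 2·8^2 + 16·8 + 99 = 355.
Hence |(-2y^3 - 4y^2 - 3y - 4) + 598| ≤ 355|y − 6| < ε provided |y − 6| < ε/355.
Choosing δ = min(2, ε/355) ensures both conditions, hence |(-2y^3 - 4y^2 - 3y - 4) + 598| < ε.

δ = min(2, ε/355)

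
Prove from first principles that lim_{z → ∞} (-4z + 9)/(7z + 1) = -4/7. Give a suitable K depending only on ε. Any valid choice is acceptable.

Suppose ε > 0. We seek K > 0 such that z > K implies |(-4z + 9)/(7z + 1) + 4/7| < ε.
(-4z + 9)/(7z + 1) + 4/7 = (7(-4z + 9) − (-4)(7z + 1)) / (7(7z + 1)) = 67/(7(7z + 1)).
For z > 0 we have 7z + 1 > 7z, so |(-4z + 9)/(7z + 1) + 4/7| = 67/(7(7z + 1)) < 67/(7·7z) = (67/49)/z.
Thus |(-4z + 9)/(7z + 1) + 4/7| < ε whenever z > (67/49)/ε.
Take K = (67/49)/ε. If z > K then |(-4z + 9)/(7z + 1) + 4/7| < (67/49)/z < ε.

K = (67/49)/ε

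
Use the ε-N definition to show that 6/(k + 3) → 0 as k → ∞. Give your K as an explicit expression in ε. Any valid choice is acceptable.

K = 6/ε

Let ε > 0. For k ≥ 1, |6/(k + 3) − 0| = 6/(k + 3) ≤ 6/k.
We need 6/k < ε, i.e. k > 6/ε.
Take K = 6/ε. If k > K then |6/(k + 3)| ≤ 6/k < ε.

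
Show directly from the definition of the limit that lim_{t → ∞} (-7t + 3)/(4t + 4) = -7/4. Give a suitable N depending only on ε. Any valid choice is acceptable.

Suppose ε > 0. We seek N > 0 such that t > N implies |(-7t + 3)/(4t + 4) + 7/4| < ε.
(-7t + 3)/(4t + 4) + 7/4 = (4(-7t + 3) − (-7)(4t + 4)) / (4(4t + 4)) = 40/(4(4t + 4)).
For t > 0 we have 4t + 4 > 4t, so |(-7t + 3)/(4t + 4) + 7/4| = 40/(4(4t + 4)) < 40/(4·4t) = (5/2)/t.
Thus |(-7t + 3)/(4t + 4) + 7/4| < ε whenever t > (5/2)/ε.
Take N = (5/2)/ε. If t > N then |(-7t + 3)/(4t + 4) + 7/4| < (5/2)/t < ε.

N = (5/2)/ε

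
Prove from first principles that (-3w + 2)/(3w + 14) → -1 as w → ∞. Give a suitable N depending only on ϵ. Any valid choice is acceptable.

N = (16/3)/ϵ

Let ϵ > 0 be given. We seek N > 0 such that w > N implies |(-3w + 2)/(3w + 14) + 1| < ϵ.
(-3w + 2)/(3w + 14) + 1 = (3(-3w + 2) − (-3)(3w + 14)) / (3(3w + 14)) = 48/(3(3w + 14)).
For w > 0 we have 3w + 14 > 3w, so |(-3w + 2)/(3w + 14) + 1| = 48/(3(3w + 14)) < 48/(3·3w) = (16/3)/w.
Thus |(-3w + 2)/(3w + 14) + 1| < ϵ whenever w > (16/3)/ϵ.
Take N = (16/3)/ϵ. If w > N then |(-3w + 2)/(3w + 14) + 1| < (16/3)/w < ϵ.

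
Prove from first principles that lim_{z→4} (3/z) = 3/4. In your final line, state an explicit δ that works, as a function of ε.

δ = min(2, (8/3)ε)

Let ε > 0 be given. We seek δ > 0 such that 0 < |z − 4| < δ implies |3/z − (3/4)| < ε.
|3/z − (3/4)| = 3·|4 − z|/(4·|z|) = 3|z − 4|/(4|z|).
Restrict δ ≤ 2. Then |z − 4| < 2 gives |z| > 2, so 4|z| > 8.
Then |3/z − (3/4)| < 3|z − 4|/8, which is < ε when |z − 4| < (8/3)ε.
Take δ = min(2, (8/3)ε). Then 0 < |z − 4| < δ gives both |z − 4| < 2 and |z − 4| < (8/3)ε, so |3/z − (3/4)| < ε.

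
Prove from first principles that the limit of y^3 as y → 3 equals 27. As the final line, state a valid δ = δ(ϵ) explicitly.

δ = min(1, ϵ/37)

Fix ϵ > 0. We seek δ > 0 with 0 < |y − 3| < δ ⇒ |y^3 − 27| < ϵ.
Factor: y^3 − 27 = (y − 3)(y^2 + 3y + 9), so |y^3 − 27| = |y − 3|·|y^2 + 3y + 9|.
Impose δ ≤ 1 so that |y| < 4; then |y^2 + 3y + 9| ≤ 37.
Hence |y^3 − 27| ≤ 37|y − 3|, which is < ϵ once |y − 3| < ϵ/37.
Take δ = min(1, ϵ/37). If 0 < |y − 3| < δ then both bounds hold and |y^3 − 27| ≤ 37|y − 3| < 37·(ϵ/37) = ϵ.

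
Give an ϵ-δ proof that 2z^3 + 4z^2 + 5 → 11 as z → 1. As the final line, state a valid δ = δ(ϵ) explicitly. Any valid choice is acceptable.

Let ϵ > 0. We want δ > 0 such that 0 < |z − 1| < δ implies |(2z^3 + 4z^2 + 5) − 11| < ϵ.
(2z^3 + 4z^2 + 5) − 11 = 2z^3 + 4z^2 - 6 = (z − 1)(2z^2 + 6z + 6).
So |(2z^3 + 4z^2 + 5) − 11| = |z − 1|·|2z^2 + 6z + 6|.
Require δ ≤ 1. Then |z − 1| < 1 gives |z| < 2, and by the triangle inequality |2z^2 + 6z + 6| ≤ 2·2^2 + 6·2 + 6 = 26.
Hence |(2z^3 + 4z^2 + 5) − 11| ≤ 26|z − 1| < ϵ provided |z − 1| < ϵ/26.
Choosing δ = min(1, ϵ/26) ensures both conditions, hence |(2z^3 + 4z^2 + 5) − 11| < ϵ.

δ = min(1, ϵ/26)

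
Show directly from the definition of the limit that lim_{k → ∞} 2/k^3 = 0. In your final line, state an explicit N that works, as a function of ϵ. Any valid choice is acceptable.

N = (2/ϵ)^{1/3}

Suppose ϵ > 0. For k ≥ 1, |2/k^3 − 0| = 2/k^3.
2/k^3 < ϵ ⇔ k^3 > 2/ϵ ⇔ k > (2/ϵ)^{1/3}.
Take N = (2/ϵ)^{1/3}. Then k > N implies 2/k^3 < ϵ.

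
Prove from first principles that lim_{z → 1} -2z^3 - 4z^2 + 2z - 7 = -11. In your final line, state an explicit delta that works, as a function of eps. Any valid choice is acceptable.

delta = min(1, eps/24)

Fix eps > 0. We want delta > 0 such that 0 < |z − 1| < delta implies |(-2z^3 - 4z^2 + 2z - 7) + 11| < eps.
(-2z^3 - 4z^2 + 2z - 7) + 11 = -2z^3 - 4z^2 + 2z + 4 = (z − 1)(-2z^2 - 6z - 4).
So |(-2z^3 - 4z^2 + 2z - 7) + 11| = |z − 1|·|-2z^2 - 6z - 4|.
Assume first that |z − 1| < 1, so |z| < 2. Then |-2z^2 - 6z - 4| ≤ 2·2^2 + 6·2 + 4 = 24.
Hence |(-2z^3 - 4z^2 + 2z - 7) + 11| ≤ 24|z − 1| < eps provided |z − 1| < eps/24.
Take delta = min(1, eps/24). Then 0 < |z − 1| < delta gives both |z − 1| < 1 and |z − 1| < eps/24, so |(-2z^3 - 4z^2 + 2z - 7) + 11| < eps.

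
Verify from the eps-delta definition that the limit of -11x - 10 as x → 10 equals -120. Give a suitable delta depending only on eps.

delta = eps/11

Suppose eps > 0. We need delta > 0 so that 0 < |x − 10| < delta implies |(-11x - 10) + 120| < eps.
|(-11x - 10) + 120| = |-11x + 110| = 11|x − 10|.
Thus it suffices that |x − 10| < eps/11.
Take delta = eps/11. If 0 < |x − 10| < delta then |(-11x - 10) + 120| = 11|x − 10| < 11·(eps/11) = eps.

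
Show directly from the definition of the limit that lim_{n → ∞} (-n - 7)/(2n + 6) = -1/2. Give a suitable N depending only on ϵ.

Suppose ϵ > 0. For n ≥ 1, |(-n - 7)/(2n + 6) + 1/2| = |-8|/(2(2n + 6)) = 8/(2(2n + 6)).
Since 2n + 6 ≥ 2n for n ≥ 1, this is ≤ 8/(2·2n) = 2/n.
So |(-n - 7)/(2n + 6) + 1/2| < ϵ whenever n > 2/ϵ.
Take N = 2/ϵ. If n > N then |(-n - 7)/(2n + 6) + 1/2| ≤ 2/n < ϵ.

N = 2/ϵ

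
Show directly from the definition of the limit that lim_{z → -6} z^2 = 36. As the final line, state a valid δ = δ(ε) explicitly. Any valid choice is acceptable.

Suppose ε > 0. We seek δ > 0 with 0 < |z + 6| < δ ⇒ |z^2 − 36| < ε.
Factor: z^2 − 36 = (z + 6)(z - 6), so |z^2 − 36| = |z + 6|·|z - 6|.
Impose δ ≤ 1 so that |z| < 7; then |z - 6| ≤ 13.
Hence |z^2 − 36| ≤ 13|z + 6|, which is < ε once |z + 6| < ε/13.
Take δ = min(1, ε/13). If 0 < |z + 6| < δ then both bounds hold and |z^2 − 36| ≤ 13|z + 6| < 13·(ε/13) = ε.

δ = min(1, ε/13)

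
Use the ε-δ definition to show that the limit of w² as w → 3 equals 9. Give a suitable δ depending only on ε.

Fix ε > 0. We seek δ > 0 with 0 < |w − 3| < δ ⇒ |w² − 9| < ε.
Factor: w² − 9 = (w − 3)(w + 3), so |w² − 9| = |w − 3|·|w + 3|.
Restrict δ ≤ 2. Then |w − 3| < 2 gives |w| < 5, so by the triangle inequality |w + 3| ≤ 5 + 3 = 8.
Hence |w² − 9| ≤ 8|w − 3|, which is < ε once |w − 3| < ε/8.
Take δ = min(2, ε/8). If 0 < |w − 3| < δ then both bounds hold and |w² − 9| ≤ 8|w − 3| < 8·(ε/8) = ε.

δ = min(2, ε/8)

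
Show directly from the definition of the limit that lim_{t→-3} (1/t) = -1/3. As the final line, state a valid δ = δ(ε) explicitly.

Let ε > 0. We seek δ > 0 such that 0 < |t + 3| < δ implies |1/t + 1/3| < ε.
|1/t + 1/3| = |-3 − t|/(3·|t|) = |t + 3|/(3|t|).
Restrict δ ≤ 3/2. Then |t + 3| < 3/2 gives |t| > 3/2, so 3|t| > 9/2.
Then |1/t + 1/3| < |t + 3|/(9/2), which is < ε when |t + 3| < (9/2)ε.
Take δ = min(3/2, (9/2)ε). Then 0 < |t + 3| < δ gives both |t + 3| < 3/2 and |t + 3| < (9/2)ε, so |1/t + 1/3| < ε.

δ = min(3/2, (9/2)ε)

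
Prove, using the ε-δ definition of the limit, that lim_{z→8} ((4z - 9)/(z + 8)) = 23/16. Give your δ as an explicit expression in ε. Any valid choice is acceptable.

Fix ε > 0. We want δ > 0 with 0 < |z − 8| < δ ⇒ |(4z - 9)/(z + 8) − (23/16)| < ε.
Combining over a common denominator, (4z - 9)/(z + 8) − (23/16) = [(4z - 9)·16 − 23·(z + 8)] / [16·(z + 8)] = 41(z − 8) / (16(z + 8)).
So |(4z - 9)/(z + 8) − (23/16)| = 41|z − 8| / (16·|z + 8|).
Restrict δ ≤ 8. Then |z − 8| < 8 gives |z + 8| = |(z − 8) + 16| ≥ 16 − 8 = 8.
Hence |(4z - 9)/(z + 8) − (23/16)| < 41|z − 8|/(16·8) = (41/128)|z − 8|, which is < ε once |z − 8| < (128/41)ε.
Take δ = min(8, (128/41)ε). Then 0 < |z − 8| < δ forces both bounds, so |(4z - 9)/(z + 8) − (23/16)| < ε.

δ = min(8, (128/41)ε)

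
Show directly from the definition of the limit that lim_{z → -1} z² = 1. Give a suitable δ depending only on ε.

δ = min(1, ε/3)

Fix ε > 0. We seek δ > 0 with 0 < |z + 1| < δ ⇒ |z² − 1| < ε.
Factor: z² − 1 = (z + 1)(z - 1), so |z² − 1| = |z + 1|·|z - 1|.
Impose δ ≤ 1 so that |z| < 2; then |z - 1| ≤ 3.
Hence |z² − 1| ≤ 3|z + 1|, which is < ε once |z + 1| < ε/3.
Take δ = min(1, ε/3). If 0 < |z + 1| < δ then both bounds hold and |z² − 1| ≤ 3|z + 1| < 3·(ε/3) = ε.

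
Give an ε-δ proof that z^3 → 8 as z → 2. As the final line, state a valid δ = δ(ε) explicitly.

Fix ε > 0. We seek δ > 0 with 0 < |z − 2| < δ ⇒ |z^3 − 8| < ε.
Factor: z^3 − 8 = (z − 2)(z^2 + 2z + 4), so |z^3 − 8| = |z − 2|·|z^2 + 2z + 4|.
Restrict δ ≤ 2. Then |z − 2| < 2 gives |z| < 4, so by the triangle inequality |z^2 + 2z + 4| ≤ 4^2 + 2·4 + 4 = 28.
Hence |z^3 − 8| ≤ 28|z − 2|, which is < ε once |z − 2| < ε/28.
Take δ = min(2, ε/28). If 0 < |z − 2| < δ then both bounds hold and |z^3 − 8| ≤ 28|z − 2| < 28·(ε/28) = ε.

δ = min(2, ε/28)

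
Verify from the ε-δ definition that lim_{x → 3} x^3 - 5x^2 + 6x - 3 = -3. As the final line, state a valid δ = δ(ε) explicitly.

Let ε > 0 be given. We want δ > 0 such that 0 < |x − 3| < δ implies |(x^3 - 5x^2 + 6x - 3) + 3| < ε.
(x^3 - 5x^2 + 6x - 3) + 3 = x^3 - 5x^2 + 6x = (x − 3)(x^2 - 2x).
So |(x^3 - 5x^2 + 6x - 3) + 3| = |x − 3|·|x^2 - 2x|.
Require δ ≤ 1. Then |x − 3| < 1 gives |x| < 4, and by the triangle inequality |x^2 - 2x| ≤ 4^2 + 2·4 = 24.
Hence |(x^3 - 5x^2 + 6x - 3) + 3| ≤ 24|x − 3| < ε provided |x − 3| < ε/24.
Choosing δ = min(1, ε/24) ensures both conditions, hence |(x^3 - 5x^2 + 6x - 3) + 3| < ε.

δ = min(1, ε/24)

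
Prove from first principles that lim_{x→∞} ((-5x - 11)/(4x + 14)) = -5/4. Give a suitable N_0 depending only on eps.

Fix eps > 0. We seek N_0 > 0 such that x > N_0 implies |(-5x - 11)/(4x + 14) + 5/4| < eps.
(-5x - 11)/(4x + 14) + 5/4 = (4(-5x - 11) − (-5)(4x + 14)) / (4(4x + 14)) = 26/(4(4x + 14)).
For x > 0 we have 4x + 14 > 4x, so |(-5x - 11)/(4x + 14) + 5/4| = 26/(4(4x + 14)) < 26/(4·4x) = (13/8)/x.
Thus |(-5x - 11)/(4x + 14) + 5/4| < eps whenever x > (13/8)/eps.
Take N_0 = (13/8)/eps. If x > N_0 then |(-5x - 11)/(4x + 14) + 5/4| < (13/8)/x < eps.

N_0 = (13/8)/eps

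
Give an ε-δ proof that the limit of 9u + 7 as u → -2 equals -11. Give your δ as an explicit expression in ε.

Let ε > 0 be given. We need δ > 0 so that 0 < |u + 2| < δ implies |(9u + 7) + 11| < ε.
|(9u + 7) + 11| = |9u + 18| = 9|u + 2|.
Thus it suffices that |u + 2| < ε/9.
Choosing δ = ε/9 gives |(9u + 7) + 11| = 9|u + 2| < ε whenever |u + 2| < δ.

δ = ε/9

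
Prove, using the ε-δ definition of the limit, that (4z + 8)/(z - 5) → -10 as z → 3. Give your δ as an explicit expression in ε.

δ = min(1, (1/14)ε)

Fix ε > 0. We want δ > 0 with 0 < |z − 3| < δ ⇒ |(4z + 8)/(z - 5) + 10| < ε.
Combining over a common denominator, (4z + 8)/(z - 5) + 10 = [(4z + 8)·(-2) − 20·(z - 5)] / [(-2)·(z - 5)] = -28(z − 3) / ((-2)(z - 5)).
So |(4z + 8)/(z - 5) + 10| = 28|z − 3| / (2·|z − 5|).
Require δ ≤ 1, so |z − 5| ≥ |-2| − |z − 3| > 2 − 1 = 1.
Hence |(4z + 8)/(z - 5) + 10| < 28|z − 3|/(2·1) = 14|z − 3|, which is < ε once |z − 3| < (1/14)ε.
Take δ = min(1, (1/14)ε). Then 0 < |z − 3| < δ forces both bounds, so |(4z + 8)/(z - 5) + 10| < ε.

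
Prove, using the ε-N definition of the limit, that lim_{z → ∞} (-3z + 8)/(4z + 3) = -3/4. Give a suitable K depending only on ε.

Suppose ε > 0. We seek K > 0 such that z > K implies |(-3z + 8)/(4z + 3) + 3/4| < ε.
(-3z + 8)/(4z + 3) + 3/4 = (4(-3z + 8) − (-3)(4z + 3)) / (4(4z + 3)) = 41/(4(4z + 3)).
For z > 0 we have 4z + 3 > 4z, so |(-3z + 8)/(4z + 3) + 3/4| = 41/(4(4z + 3)) < 41/(4·4z) = (41/16)/z.
Thus |(-3z + 8)/(4z + 3) + 3/4| < ε whenever z > (41/16)/ε.
Take K = (41/16)/ε. If z > K then |(-3z + 8)/(4z + 3) + 3/4| < (41/16)/z < ε.

K = (41/16)/ε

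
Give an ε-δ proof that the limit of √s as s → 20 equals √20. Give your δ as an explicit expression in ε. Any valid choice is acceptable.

Let ε > 0 be given. We want δ > 0 such that 0 < |s − 20| < δ implies |√s − √20| < ε.
Rationalise: √s − √20 = (s − 20)/(√s + √20), so |√s − √20| = |s − 20|/(√s + √20).
Restrict δ ≤ 20 so that |s − 20| < 20 forces s > 0, and then √s + √20 > √20.
Hence |√s − √20| < |s − 20|/√20, which is < ε once |s − 20| < √20·ε.
Take δ = min(20, √20·ε). If 0 < |s − 20| < δ then s > 0 and |√s − √20| < |s − 20|/√20 < ε.

δ = min(20, √20·ε)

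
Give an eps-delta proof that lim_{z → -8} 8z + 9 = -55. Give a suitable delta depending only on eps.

Suppose eps > 0. We need delta > 0 so that 0 < |z + 8| < delta implies |(8z + 9) + 55| < eps.
|(8z + 9) + 55| = |8z + 64| = 8|z + 8|.
So 8|z + 8| < eps exactly when |z + 8| < eps/8.
Choosing delta = eps/8 gives |(8z + 9) + 55| = 8|z + 8| < eps whenever |z + 8| < delta.

delta = eps/8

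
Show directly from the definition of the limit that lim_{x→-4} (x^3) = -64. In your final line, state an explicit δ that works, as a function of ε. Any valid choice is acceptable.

δ = min(1, ε/61)

Let ε > 0. We seek δ > 0 with 0 < |x + 4| < δ ⇒ |x^3 + 64| < ε.
Factor: x^3 + 64 = (x + 4)(x^2 - 4x + 16), so |x^3 + 64| = |x + 4|·|x^2 - 4x + 16|.
Impose δ ≤ 1 so that |x| < 5; then |x^2 - 4x + 16| ≤ 61.
Hence |x^3 + 64| ≤ 61|x + 4|, which is < ε once |x + 4| < ε/61.
Take δ = min(1, ε/61). If 0 < |x + 4| < δ then both bounds hold and |x^3 + 64| ≤ 61|x + 4| < 61·(ε/61) = ε.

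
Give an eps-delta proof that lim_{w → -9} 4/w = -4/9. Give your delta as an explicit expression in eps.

Let eps > 0. We seek delta > 0 such that 0 < |w + 9| < delta implies |4/w + 4/9| < eps.
|4/w + 4/9| = 4·|-9 − w|/(9·|w|) = 4|w + 9|/(9|w|).
Restrict delta ≤ 9/2. Then |w + 9| < 9/2 gives |w| > 9/2, so 9|w| > 81/2.
Then |4/w + 4/9| < 4|w + 9|/(81/2), which is < eps when |w + 9| < (81/8)eps.
Take delta = min(9/2, (81/8)eps). Then 0 < |w + 9| < delta gives both |w + 9| < 9/2 and |w + 9| < (81/8)eps, so |4/w + 4/9| < eps.

delta = min(9/2, (81/8)eps)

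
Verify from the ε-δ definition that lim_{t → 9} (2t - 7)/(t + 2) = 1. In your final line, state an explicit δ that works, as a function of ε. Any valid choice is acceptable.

δ = min(11/2, (11/2)ε)

Let ε > 0 be given. We want δ > 0 with 0 < |t − 9| < δ ⇒ |(2t - 7)/(t + 2) − 1| < ε.
Combining over a common denominator, (2t - 7)/(t + 2) − 1 = [(2t - 7)·11 − 11·(t + 2)] / [11·(t + 2)] = 11(t − 9) / (11(t + 2)).
So |(2t - 7)/(t + 2) − 1| = 11|t − 9| / (11·|t + 2|).
Restrict δ ≤ 11/2. Then |t − 9| < 11/2 gives |t + 2| = |(t − 9) + 11| ≥ 11 − 11/2 = 11/2.
Hence |(2t - 7)/(t + 2) − 1| < 11|t − 9|/(11·(11/2)) = (2/11)|t − 9|, which is < ε once |t − 9| < (11/2)ε.
Take δ = min(11/2, (11/2)ε). Then 0 < |t − 9| < δ forces both bounds, so |(2t - 7)/(t + 2) − 1| < ε.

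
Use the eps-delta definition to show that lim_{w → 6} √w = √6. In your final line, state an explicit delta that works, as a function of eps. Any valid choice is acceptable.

Let eps > 0 be given. We want delta > 0 such that 0 < |w − 6| < delta implies |√w − √6| < eps.
Multiplying by the conjugate, |√w − √6| = |w − 6|/(√w + √6).
Restrict delta ≤ 6 so that |w − 6| < 6 forces w > 0, and then √w + √6 > √6.
Hence |√w − √6| < |w − 6|/√6, which is < eps once |w − 6| < √6·eps.
Take delta = min(6, √6·eps). If 0 < |w − 6| < delta then w > 0 and |√w − √6| < |w − 6|/√6 < eps.

delta = min(6, √6·eps)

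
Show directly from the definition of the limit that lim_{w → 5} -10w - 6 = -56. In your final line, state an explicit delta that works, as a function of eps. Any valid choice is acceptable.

Let eps > 0 be given. We need delta > 0 so that 0 < |w − 5| < delta implies |(-10w - 6) + 56| < eps.
|(-10w - 6) + 56| = |-10w + 50| = 10|w − 5|.
Thus it suffices that |w − 5| < eps/10.
Take delta = eps/10. If 0 < |w − 5| < delta then |(-10w - 6) + 56| = 10|w − 5| < 10·(eps/10) = eps.

delta = eps/10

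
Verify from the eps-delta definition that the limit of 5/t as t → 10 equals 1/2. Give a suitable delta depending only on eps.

delta = min(5, 10eps)

Suppose eps > 0. We seek delta > 0 such that 0 < |t − 10| < delta implies |5/t − (1/2)| < eps.
|5/t − (1/2)| = 5·|10 − t|/(10·|t|) = 5|t − 10|/(10|t|).
Require delta ≤ 5 so that |t| > 10 − 5 = 5, hence 10|t| > 50.
Then |5/t − (1/2)| < 5|t − 10|/50, which is < eps when |t − 10| < 10eps.
Take delta = min(5, 10eps). Then 0 < |t − 10| < delta gives both |t − 10| < 5 and |t − 10| < 10eps, so |5/t − (1/2)| < eps.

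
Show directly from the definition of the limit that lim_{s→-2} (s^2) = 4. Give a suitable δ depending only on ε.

Let ε > 0 be given. We seek δ > 0 with 0 < |s + 2| < δ ⇒ |s^2 − 4| < ε.
Factor: s^2 − 4 = (s + 2)(s - 2), so |s^2 − 4| = |s + 2|·|s - 2|.
Impose δ ≤ 2 so that |s| < 4; then |s - 2| ≤ 6.
Hence |s^2 − 4| ≤ 6|s + 2|, which is < ε once |s + 2| < ε/6.
Take δ = min(2, ε/6). If 0 < |s + 2| < δ then both bounds hold and |s^2 − 4| ≤ 6|s + 2| < 6·(ε/6) = ε.

δ = min(2, ε/6)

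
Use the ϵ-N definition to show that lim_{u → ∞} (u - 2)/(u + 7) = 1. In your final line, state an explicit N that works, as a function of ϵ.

Let ϵ > 0. We seek N > 0 such that u > N implies |(u - 2)/(u + 7) − 1| < ϵ.
(u - 2)/(u + 7) − 1 = ((u - 2) − (u + 7)) / ((u + 7)) = -9/((u + 7)).
For u > 0 we have u + 7 > u, so |(u - 2)/(u + 7) − 1| = 9/((u + 7)) < 9/(u) = 9/u.
Thus |(u - 2)/(u + 7) − 1| < ϵ whenever u > 9/ϵ.
Take N = 9/ϵ. If u > N then |(u - 2)/(u + 7) − 1| < 9/u < ϵ.

N = 9/ϵ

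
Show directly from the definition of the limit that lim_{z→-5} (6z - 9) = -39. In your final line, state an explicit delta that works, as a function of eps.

delta = eps/6

Let eps > 0 be given. We need delta > 0 so that 0 < |z + 5| < delta implies |(6z - 9) + 39| < eps.
|(6z - 9) + 39| = |6z + 30| = 6|z + 5|.
Thus it suffices that |z + 5| < eps/6.
Choosing delta = eps/6 gives |(6z - 9) + 39| = 6|z + 5| < eps whenever |z + 5| < delta.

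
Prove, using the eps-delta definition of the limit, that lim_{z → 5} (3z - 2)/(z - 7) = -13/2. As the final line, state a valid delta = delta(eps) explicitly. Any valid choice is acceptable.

delta = min(1, (2/19)eps)

Let eps > 0. We want delta > 0 with 0 < |z − 5| < delta ⇒ |(3z - 2)/(z - 7) + 13/2| < eps.
Combining over a common denominator, (3z - 2)/(z - 7) + 13/2 = [(3z - 2)·(-2) − 13·(z - 7)] / [(-2)·(z - 7)] = -19(z − 5) / ((-2)(z - 7)).
So |(3z - 2)/(z - 7) + 13/2| = 19|z − 5| / (2·|z − 7|).
Require delta ≤ 1, so |z − 7| ≥ |-2| − |z − 5| > 2 − 1 = 1.
Hence |(3z - 2)/(z - 7) + 13/2| < 19|z − 5|/(2·1) = (19/2)|z − 5|, which is < eps once |z − 5| < (2/19)eps.
Take delta = min(1, (2/19)eps). Then 0 < |z − 5| < delta forces both bounds, so |(3z - 2)/(z - 7) + 13/2| < eps.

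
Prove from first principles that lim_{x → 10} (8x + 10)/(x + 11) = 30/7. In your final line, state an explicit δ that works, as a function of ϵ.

Fix ϵ > 0. We want δ > 0 with 0 < |x − 10| < δ ⇒ |(8x + 10)/(x + 11) − (30/7)| < ϵ.
Combining over a common denominator, (8x + 10)/(x + 11) − (30/7) = [(8x + 10)·21 − 90·(x + 11)] / [21·(x + 11)] = 78(x − 10) / (21(x + 11)).
So |(8x + 10)/(x + 11) − (30/7)| = 78|x − 10| / (21·|x + 11|).
Require δ ≤ 21/2, so |x + 11| ≥ |21| − |x − 10| > 21 − 21/2 = 21/2.
Hence |(8x + 10)/(x + 11) − (30/7)| < 78|x − 10|/(21·(21/2)) = (52/147)|x − 10|, which is < ϵ once |x − 10| < (147/52)ϵ.
Take δ = min(21/2, (147/52)ϵ). Then 0 < |x − 10| < δ forces both bounds, so |(8x + 10)/(x + 11) − (30/7)| < ϵ.

δ = min(21/2, (147/52)ϵ)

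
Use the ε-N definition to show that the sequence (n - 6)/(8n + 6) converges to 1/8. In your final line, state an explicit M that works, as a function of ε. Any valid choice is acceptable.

Let ε > 0 be given. For n ≥ 1, |(n - 6)/(8n + 6) − (1/8)| = |-54|/(8(8n + 6)) = 54/(8(8n + 6)).
Since 8n + 6 ≥ 8n for n ≥ 1, this is ≤ 54/(8·8n) = (27/32)/n.
So |(n - 6)/(8n + 6) − (1/8)| < ε whenever n > (27/32)/ε.
Take M = (27/32)/ε. If n > M then |(n - 6)/(8n + 6) − (1/8)| ≤ (27/32)/n < ε.

M = (27/32)/ε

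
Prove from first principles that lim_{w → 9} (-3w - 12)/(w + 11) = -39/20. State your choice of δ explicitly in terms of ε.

δ = min(10, (200/21)ε)

Let ε > 0. We want δ > 0 with 0 < |w − 9| < δ ⇒ |(-3w - 12)/(w + 11) + 39/20| < ε.
Combining over a common denominator, (-3w - 12)/(w + 11) + 39/20 = [(-3w - 12)·20 − (-39)·(w + 11)] / [20·(w + 11)] = -21(w − 9) / (20(w + 11)).
So |(-3w - 12)/(w + 11) + 39/20| = 21|w − 9| / (20·|w + 11|).
Restrict δ ≤ 10. Then |w − 9| < 10 gives |w + 11| = |(w − 9) + 20| ≥ 20 − 10 = 10.
Hence |(-3w - 12)/(w + 11) + 39/20| < 21|w − 9|/(20·10) = (21/200)|w − 9|, which is < ε once |w − 9| < (200/21)ε.
Take δ = min(10, (200/21)ε). Then 0 < |w − 9| < δ forces both bounds, so |(-3w - 12)/(w + 11) + 39/20| < ε.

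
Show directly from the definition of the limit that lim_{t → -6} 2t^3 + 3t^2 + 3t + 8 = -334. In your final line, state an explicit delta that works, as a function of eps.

delta = min(2, eps/257)

Let eps > 0. We want delta > 0 such that 0 < |t + 6| < delta implies |(2t^3 + 3t^2 + 3t + 8) + 334| < eps.
(2t^3 + 3t^2 + 3t + 8) + 334 = 2t^3 + 3t^2 + 3t + 342 = (t + 6)(2t^2 - 9t + 57).
So |(2t^3 + 3t^2 + 3t + 8) + 334| = |t + 6|·|2t^2 - 9t + 57|.
Require delta ≤ 2. Then |t + 6| < 2 gives |t| < 8, and by the triangle inequality |2t^2 - 9t + 57| ≤ 2·8^2 + 9·8 + 57 = 257.
Hence |(2t^3 + 3t^2 + 3t + 8) + 334| ≤ 257|t + 6| < eps provided |t + 6| < eps/257.
Take delta = min(2, eps/257). Then 0 < |t + 6| < delta gives both |t + 6| < 2 and |t + 6| < eps/257, so |(2t^3 + 3t^2 + 3t + 8) + 334| < eps.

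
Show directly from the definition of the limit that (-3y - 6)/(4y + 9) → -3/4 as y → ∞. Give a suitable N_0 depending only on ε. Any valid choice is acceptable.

Suppose ε > 0. We seek N_0 > 0 such that y > N_0 implies |(-3y - 6)/(4y + 9) + 3/4| < ε.
(-3y - 6)/(4y + 9) + 3/4 = (4(-3y - 6) − (-3)(4y + 9)) / (4(4y + 9)) = 3/(4(4y + 9)).
For y > 0 we have 4y + 9 > 4y, so |(-3y - 6)/(4y + 9) + 3/4| = 3/(4(4y + 9)) < 3/(4·4y) = (3/16)/y.
Thus |(-3y - 6)/(4y + 9) + 3/4| < ε whenever y > (3/16)/ε.
Take N_0 = (3/16)/ε. If y > N_0 then |(-3y - 6)/(4y + 9) + 3/4| < (3/16)/y < ε.

N_0 = (3/16)/ε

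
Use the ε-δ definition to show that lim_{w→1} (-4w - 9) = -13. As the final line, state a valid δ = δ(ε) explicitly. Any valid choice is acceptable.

δ = ε/4

Fix ε > 0. We need δ > 0 so that 0 < |w − 1| < δ implies |(-4w - 9) + 13| < ε.
|(-4w - 9) + 13| = |-4w + 4| = 4|w − 1|.
Thus it suffices that |w − 1| < ε/4.
Choosing δ = ε/4 gives |(-4w - 9) + 13| = 4|w − 1| < ε whenever |w − 1| < δ.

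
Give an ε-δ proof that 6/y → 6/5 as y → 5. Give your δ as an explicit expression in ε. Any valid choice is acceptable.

δ = min(5/2, (25/12)ε)

Let ε > 0. We seek δ > 0 such that 0 < |y − 5| < δ implies |6/y − (6/5)| < ε.
|6/y − (6/5)| = 6·|5 − y|/(5·|y|) = 6|y − 5|/(5|y|).
Restrict δ ≤ 5/2. Then |y − 5| < 5/2 gives |y| > 5/2, so 5|y| > 25/2.
Then |6/y − (6/5)| < 6|y − 5|/(25/2), which is < ε when |y − 5| < (25/12)ε.
Take δ = min(5/2, (25/12)ε). Then 0 < |y − 5| < δ gives both |y − 5| < 5/2 and |y − 5| < (25/12)ε, so |6/y − (6/5)| < ε.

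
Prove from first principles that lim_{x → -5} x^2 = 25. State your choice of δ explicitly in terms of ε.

δ = min(1, ε/11)

Let ε > 0 be given. We seek δ > 0 with 0 < |x + 5| < δ ⇒ |x^2 − 25| < ε.
Factor: x^2 − 25 = (x + 5)(x - 5), so |x^2 − 25| = |x + 5|·|x - 5|.
Impose δ ≤ 1 so that |x| < 6; then |x - 5| ≤ 11.
Hence |x^2 − 25| ≤ 11|x + 5|, which is < ε once |x + 5| < ε/11.
Take δ = min(1, ε/11). If 0 < |x + 5| < δ then both bounds hold and |x^2 − 25| ≤ 11|x + 5| < 11·(ε/11) = ε.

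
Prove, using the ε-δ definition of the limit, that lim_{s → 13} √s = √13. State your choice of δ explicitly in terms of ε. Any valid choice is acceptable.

Let ε > 0. We want δ > 0 such that 0 < |s − 13| < δ implies |√s − √13| < ε.
Rationalise: √s − √13 = (s − 13)/(√s + √13), so |√s − √13| = |s − 13|/(√s + √13).
Restrict δ ≤ 13 so that |s − 13| < 13 forces s > 0, and then √s + √13 > √13.
Hence |√s − √13| < |s − 13|/√13, which is < ε once |s − 13| < √13·ε.
Take δ = min(13, √13·ε). If 0 < |s − 13| < δ then s > 0 and |√s − √13| < |s − 13|/√13 < ε.

δ = min(13, √13·ε)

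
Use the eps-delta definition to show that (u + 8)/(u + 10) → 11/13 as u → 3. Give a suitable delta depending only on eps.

Let eps > 0 be given. We want delta > 0 with 0 < |u − 3| < delta ⇒ |(u + 8)/(u + 10) − (11/13)| < eps.
Combining over a common denominator, (u + 8)/(u + 10) − (11/13) = [(u + 8)·13 − 11·(u + 10)] / [13·(u + 10)] = 2(u − 3) / (13(u + 10)).
So |(u + 8)/(u + 10) − (11/13)| = 2|u − 3| / (13·|u + 10|).
Require delta ≤ 13/2, so |u + 10| ≥ |13| − |u − 3| > 13 − 13/2 = 13/2.
Hence |(u + 8)/(u + 10) − (11/13)| < 2|u − 3|/(13·(13/2)) = (4/169)|u − 3|, which is < eps once |u − 3| < (169/4)eps.
Take delta = min(13/2, (169/4)eps). Then 0 < |u − 3| < delta forces both bounds, so |(u + 8)/(u + 10) − (11/13)| < eps.

delta = min(13/2, (169/4)eps)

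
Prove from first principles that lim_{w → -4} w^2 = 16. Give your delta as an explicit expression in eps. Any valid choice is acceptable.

delta = min(1, eps/9)

Suppose eps > 0. We seek delta > 0 with 0 < |w + 4| < delta ⇒ |w^2 − 16| < eps.
Factor: w^2 − 16 = (w + 4)(w - 4), so |w^2 − 16| = |w + 4|·|w - 4|.
Restrict delta ≤ 1. Then |w + 4| < 1 gives |w| < 5, so by the triangle inequality |w - 4| ≤ 5 + 4 = 9.
Hence |w^2 − 16| ≤ 9|w + 4|, which is < eps once |w + 4| < eps/9.
Take delta = min(1, eps/9). If 0 < |w + 4| < delta then both bounds hold and |w^2 − 16| ≤ 9|w + 4| < 9·(eps/9) = eps.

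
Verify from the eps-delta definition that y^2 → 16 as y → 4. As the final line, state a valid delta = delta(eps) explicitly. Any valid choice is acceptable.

Fix eps > 0. We seek delta > 0 with 0 < |y − 4| < delta ⇒ |y^2 − 16| < eps.
Factor: y^2 − 16 = (y − 4)(y + 4), so |y^2 − 16| = |y − 4|·|y + 4|.
Restrict delta ≤ 1. Then |y − 4| < 1 gives |y| < 5, so by the triangle inequality |y + 4| ≤ 5 + 4 = 9.
Hence |y^2 − 16| ≤ 9|y − 4|, which is < eps once |y − 4| < eps/9.
Take delta = min(1, eps/9). If 0 < |y − 4| < delta then both bounds hold and |y^2 − 16| ≤ 9|y − 4| < 9·(eps/9) = eps.

delta = min(1, eps/9)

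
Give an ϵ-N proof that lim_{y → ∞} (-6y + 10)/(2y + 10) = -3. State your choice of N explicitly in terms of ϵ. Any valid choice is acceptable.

Fix ϵ > 0. We seek N > 0 such that y > N implies |(-6y + 10)/(2y + 10) + 3| < ϵ.
(-6y + 10)/(2y + 10) + 3 = (2(-6y + 10) − (-6)(2y + 10)) / (2(2y + 10)) = 80/(2(2y + 10)).
For y > 0 we have 2y + 10 > 2y, so |(-6y + 10)/(2y + 10) + 3| = 80/(2(2y + 10)) < 80/(2·2y) = 20/y.
Thus |(-6y + 10)/(2y + 10) + 3| < ϵ whenever y > 20/ϵ.
Take N = 20/ϵ. If y > N then |(-6y + 10)/(2y + 10) + 3| < 20/y < ϵ.

N = 20/ϵ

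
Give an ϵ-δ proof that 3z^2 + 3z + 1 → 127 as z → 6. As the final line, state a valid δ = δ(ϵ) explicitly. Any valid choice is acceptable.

Let ϵ > 0. We want δ > 0 such that 0 < |z − 6| < δ implies |(3z^2 + 3z + 1) − 127| < ϵ.
(3z^2 + 3z + 1) − 127 = 3z^2 + 3z - 126 = (z − 6)(3z + 21).
So |(3z^2 + 3z + 1) − 127| = |z − 6|·|3z + 21|.
Assume first that |z − 6| < 1, so |z| < 7. Then |3z + 21| ≤ 3·7 + 21 = 42.
Hence |(3z^2 + 3z + 1) − 127| ≤ 42|z − 6| < ϵ provided |z − 6| < ϵ/42.
Take δ = min(1, ϵ/42). Then 0 < |z − 6| < δ gives both |z − 6| < 1 and |z − 6| < ϵ/42, so |(3z^2 + 3z + 1) − 127| < ϵ.

δ = min(1, ϵ/42)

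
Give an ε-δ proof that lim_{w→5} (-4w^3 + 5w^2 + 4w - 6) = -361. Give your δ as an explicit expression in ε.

δ = min(1, ε/305)

Suppose ε > 0. We want δ > 0 such that 0 < |w − 5| < δ implies |(-4w^3 + 5w^2 + 4w - 6) + 361| < ε.
(-4w^3 + 5w^2 + 4w - 6) + 361 = -4w^3 + 5w^2 + 4w + 355 = (w − 5)(-4w^2 - 15w - 71).
So |(-4w^3 + 5w^2 + 4w - 6) + 361| = |w − 5|·|-4w^2 - 15w - 71|.
Assume first that |w − 5| < 1, so |w| < 6. Then |-4w^2 - 15w - 71| ≤ 4·6^2 + 15·6 + 71 = 305.
Hence |(-4w^3 + 5w^2 + 4w - 6) + 361| ≤ 305|w − 5| < ε provided |w − 5| < ε/305.
Take δ = min(1, ε/305). Then 0 < |w − 5| < δ gives both |w − 5| < 1 and |w − 5| < ε/305, so |(-4w^3 + 5w^2 + 4w - 6) + 361| < ε.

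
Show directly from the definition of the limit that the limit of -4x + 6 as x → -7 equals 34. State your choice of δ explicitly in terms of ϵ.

δ = ϵ/4

Fix ϵ > 0. We need δ > 0 so that 0 < |x + 7| < δ implies |(-4x + 6) − 34| < ϵ.
Since (-4x + 6) − 34 = -4(x + 7), we have |(-4x + 6) − 34| = 4|x + 7|.
So 4|x + 7| < ϵ exactly when |x + 7| < ϵ/4.
Choosing δ = ϵ/4 gives |(-4x + 6) − 34| = 4|x + 7| < ϵ whenever |x + 7| < δ.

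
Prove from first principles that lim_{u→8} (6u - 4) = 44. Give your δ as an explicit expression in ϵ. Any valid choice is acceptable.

δ = ϵ/6

Let ϵ > 0. We need δ > 0 so that 0 < |u − 8| < δ implies |(6u - 4) − 44| < ϵ.
Since (6u - 4) − 44 = 6(u − 8), we have |(6u - 4) − 44| = 6|u − 8|.
Thus it suffices that |u − 8| < ϵ/6.
Choosing δ = ϵ/6 gives |(6u - 4) − 44| = 6|u − 8| < ϵ whenever |u − 8| < δ.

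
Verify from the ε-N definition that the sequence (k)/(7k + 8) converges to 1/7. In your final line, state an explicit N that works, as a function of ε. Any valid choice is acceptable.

N = (8/49)/ε

Suppose ε > 0. For k ≥ 1, |(k)/(7k + 8) − (1/7)| = |-8|/(7(7k + 8)) = 8/(7(7k + 8)).
Since 7k + 8 ≥ 7k for k ≥ 1, this is ≤ 8/(7·7k) = (8/49)/k.
So |(k)/(7k + 8) − (1/7)| < ε whenever k > (8/49)/ε.
Take N = (8/49)/ε. If k > N then |(k)/(7k + 8) − (1/7)| ≤ (8/49)/k < ε.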